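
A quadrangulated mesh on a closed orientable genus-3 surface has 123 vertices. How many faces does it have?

127

χ = 2 − 2·3 = -4, and every face is a square so 4F = 2E.
V − E + F = -4 with E = 4F/2 gives 123 − (4/2 − 1)·F = -4, so F = 127 and E = 254.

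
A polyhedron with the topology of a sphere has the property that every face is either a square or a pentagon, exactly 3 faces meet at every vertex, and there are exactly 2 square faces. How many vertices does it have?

16

Let x be the number of pentagons; then F = 2 + x.
Edge–face incidences: 2E = 4·2 + 5·x = 8 + 5x.
Every vertex has degree 3, so 3V = 2E.
Euler: V − E + F = 2 ⇒ (2E)/3 − E + (2 + x) = 2.
Multiply by 6: 2·(2E) − 3·(2E) + 6·(2 + x) = 12, i.e. 12 + 6x − (8 + 5x) = 12.
Collecting terms: x + 4 = 12, so x = 8.
Then 2E = 8 + 5·8 = 48, so E = 24, V = 2E/3 = 16, F = 2 + 8 = 10.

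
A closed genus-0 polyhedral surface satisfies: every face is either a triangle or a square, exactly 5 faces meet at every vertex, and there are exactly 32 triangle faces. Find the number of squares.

Let x be the number of squares; then F = 32 + x.
Edge–face incidences: 2E = 3·32 + 4·x = 96 + 4x.
Every vertex has degree 5, so 5V = 2E.
Euler: V − E + F = 2 ⇒ (2E)/5 − E + (32 + x) = 2.
Multiply by 10: 2·(2E) − 5·(2E) + 10·(32 + x) = 20, i.e. 320 + 10x − 3·(96 + 4x) = 20.
Collecting terms: −2x + 32 = 20, so −2x = −12, so x = 6.
Then 2E = 96 + 4·6 = 120, so E = 60, V = 2E/5 = 24, F = 32 + 6 = 38.

6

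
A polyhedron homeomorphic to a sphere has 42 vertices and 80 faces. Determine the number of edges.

Here V − E + F = 2.
E = V + F − (2) = 42 + 80 − (2) = 120.

120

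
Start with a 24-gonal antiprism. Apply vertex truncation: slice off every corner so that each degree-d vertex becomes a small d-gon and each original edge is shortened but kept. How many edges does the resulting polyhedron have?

The base solid has V = 48, E = 96, F = 50.
Truncation replaces each original edge-end by a new vertex, so V′ = 2E = 192.
Each original edge survives, and each old vertex of degree d contributes d new edges; summing degrees gives Σd = 2E, so E′ = E + 2E = 3E = 288.
Each original face survives and each original vertex becomes one new face: F′ = F + V = 98.

288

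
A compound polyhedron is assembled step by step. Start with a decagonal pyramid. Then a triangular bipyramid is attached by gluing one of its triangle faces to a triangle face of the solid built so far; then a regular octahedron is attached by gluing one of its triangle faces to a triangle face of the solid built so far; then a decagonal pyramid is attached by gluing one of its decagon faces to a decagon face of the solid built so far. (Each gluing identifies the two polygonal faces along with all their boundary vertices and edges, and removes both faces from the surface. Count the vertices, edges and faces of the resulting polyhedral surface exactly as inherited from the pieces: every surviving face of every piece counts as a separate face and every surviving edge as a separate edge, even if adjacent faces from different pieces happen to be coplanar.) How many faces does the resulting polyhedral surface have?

30

A decagonal pyramid: V=11, E=20, F=11.
Attach a triangular bipyramid (V=5, E=9, F=6) along a 3-gon: merge 3 vertices and 3 edges, delete both glued faces → V=13, E=26, F=15.
Attach a regular octahedron (V=6, E=12, F=8) along a 3-gon: merge 3 vertices and 3 edges, delete both glued faces → V=16, E=35, F=21.
Attach a decagonal pyramid (V=11, E=20, F=11) along a 10-gon: merge 10 vertices and 10 edges, delete both glued faces → V=17, E=45, F=30.
Check: V − E + F = 17 − 45 + 30 = 2.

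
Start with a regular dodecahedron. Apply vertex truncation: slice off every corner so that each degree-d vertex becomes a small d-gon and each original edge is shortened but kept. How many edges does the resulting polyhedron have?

90

The base solid has V = 20, E = 30, F = 12.
Truncation replaces each original edge-end by a new vertex, so V′ = 2E = 60.
Each original edge survives, and each old vertex of degree d contributes d new edges; summing degrees gives Σd = 2E, so E′ = E + 2E = 3E = 90.
Each original face survives and each original vertex becomes one new face: F′ = F + V = 32.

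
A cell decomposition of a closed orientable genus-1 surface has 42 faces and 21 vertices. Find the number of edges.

63

For a closed orientable surface of genus 1, χ = 2 − 2·1 = 0.
E = V + F − (0) = 21 + 42 − (0) = 63.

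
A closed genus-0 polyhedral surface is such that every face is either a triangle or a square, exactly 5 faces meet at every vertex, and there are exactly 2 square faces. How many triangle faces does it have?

24

Let x be the number of triangles; then F = 2 + x.
Edge–face incidences: 2E = 4·2 + 3·x = 8 + 3x.
Every vertex has degree 5, so 5V = 2E.
Euler: V − E + F = 2 ⇒ (2E)/5 − E + (2 + x) = 2.
Multiply by 10: 2·(2E) − 5·(2E) + 10·(2 + x) = 20, i.e. 20 + 10x − 3·(8 + 3x) = 20.
Collecting terms: x − 4 = 20, so x = 24.
Then 2E = 8 + 3·24 = 80, so E = 40, V = 2E/5 = 16, F = 2 + 24 = 26.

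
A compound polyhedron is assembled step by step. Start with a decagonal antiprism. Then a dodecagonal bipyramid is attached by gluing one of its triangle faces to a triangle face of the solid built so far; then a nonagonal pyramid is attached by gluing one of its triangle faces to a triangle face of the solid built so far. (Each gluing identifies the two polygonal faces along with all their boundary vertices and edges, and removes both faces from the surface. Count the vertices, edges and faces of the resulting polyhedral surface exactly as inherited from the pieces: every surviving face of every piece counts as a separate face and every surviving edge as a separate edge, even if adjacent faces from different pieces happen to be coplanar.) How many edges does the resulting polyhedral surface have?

88

A decagonal antiprism: V=20, E=40, F=22.
Attach a dodecagonal bipyramid (V=14, E=36, F=24) along a 3-gon: merge 3 vertices and 3 edges, delete both glued faces → V=31, E=73, F=44.
Attach a nonagonal pyramid (V=10, E=18, F=10) along a 3-gon: merge 3 vertices and 3 edges, delete both glued faces → V=38, E=88, F=52.
Check: V − E + F = 38 − 88 + 52 = 2.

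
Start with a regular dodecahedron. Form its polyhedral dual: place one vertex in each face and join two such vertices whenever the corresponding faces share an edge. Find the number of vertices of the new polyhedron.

12

The base solid has V = 20, E = 30, F = 12.
The dual swaps V and F and preserves E: V′ = F = 12, E′ = E = 30, F′ = V = 20.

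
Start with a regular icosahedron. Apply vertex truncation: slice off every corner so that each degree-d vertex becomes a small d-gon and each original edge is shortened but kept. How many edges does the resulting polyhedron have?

90

The base solid has V = 12, E = 30, F = 20.
Truncation replaces each original edge-end by a new vertex, so V′ = 2E = 60.
Each original edge survives, and each old vertex of degree d contributes d new edges; summing degrees gives Σd = 2E, so E′ = E + 2E = 3E = 90.
Each original face survives and each original vertex becomes one new face: F′ = F + V = 32.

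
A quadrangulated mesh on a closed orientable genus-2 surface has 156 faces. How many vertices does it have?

154

χ = 2 − 2·2 = -2, and every face is a square so 4F = 2E.
E = 4·156/2 = 312. Then V = -2 + E − F = -2 + 312 − 156 = 154.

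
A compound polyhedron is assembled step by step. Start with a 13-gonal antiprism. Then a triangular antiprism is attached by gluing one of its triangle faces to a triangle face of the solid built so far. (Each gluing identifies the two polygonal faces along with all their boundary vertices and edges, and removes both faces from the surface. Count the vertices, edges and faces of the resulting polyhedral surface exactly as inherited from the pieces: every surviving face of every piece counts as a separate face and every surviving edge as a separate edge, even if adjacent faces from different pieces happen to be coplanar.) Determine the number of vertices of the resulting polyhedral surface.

A 13-gonal antiprism: V=26, E=52, F=28.
Attach a triangular antiprism (V=6, E=12, F=8) along a 3-gon: merge 3 vertices and 3 edges, delete both glued faces → V=29, E=61, F=34.
Check: V − E + F = 29 − 61 + 34 = 2.

29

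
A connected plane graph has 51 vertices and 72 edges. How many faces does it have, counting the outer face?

23

Euler's formula for a connected plane graph: V − E + F = 2, so F = 2 − 51 + 72 = 23.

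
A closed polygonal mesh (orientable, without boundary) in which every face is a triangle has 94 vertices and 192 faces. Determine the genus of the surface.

Every face is a triangle, so 2E = 3·192 = 576, giving E = 288.
χ = V − E + F = 94 − 288 + 192 = -2.
For a closed orientable surface χ = 2 − 2g, so g = (2 − (-2))/2 = 2.

2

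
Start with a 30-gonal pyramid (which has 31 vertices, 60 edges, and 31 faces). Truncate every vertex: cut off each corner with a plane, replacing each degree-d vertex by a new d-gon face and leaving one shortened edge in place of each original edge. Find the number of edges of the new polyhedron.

180

Truncation replaces each original edge-end by a new vertex, so V′ = 2E = 120.
Each original edge survives, and each old vertex of degree d contributes d new edges; summing degrees gives Σd = 2E, so E′ = E + 2E = 3E = 180.
Each original face survives and each original vertex becomes one new face: F′ = F + V = 62.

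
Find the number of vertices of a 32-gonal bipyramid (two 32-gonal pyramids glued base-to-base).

A bipyramid over an n-gon has 2n triangular faces and n + 2 vertices: V = 32 + 2 = 34, E = 3·32 = 96, F = 2·32 = 64.

34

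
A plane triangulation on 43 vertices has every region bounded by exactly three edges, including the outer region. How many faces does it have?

82

In a plane triangulation 3F = 2E and V − E + F = 2, so F = 2V − 4 = 2·43 − 4 = 82.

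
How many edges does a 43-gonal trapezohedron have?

The n-trapezohedron (dual of the n-antiprism) has V = 2·43 + 2 = 88, E = 4·43 = 172, F = 2·43 = 86.

172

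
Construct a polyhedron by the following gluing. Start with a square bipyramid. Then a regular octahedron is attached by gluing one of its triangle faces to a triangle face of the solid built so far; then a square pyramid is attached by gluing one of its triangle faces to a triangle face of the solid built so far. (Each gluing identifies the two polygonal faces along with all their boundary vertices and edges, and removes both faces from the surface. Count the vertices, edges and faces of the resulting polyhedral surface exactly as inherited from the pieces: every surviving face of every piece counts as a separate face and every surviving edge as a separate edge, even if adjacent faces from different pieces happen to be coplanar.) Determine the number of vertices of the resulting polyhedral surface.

11

A square bipyramid: V=6, E=12, F=8.
Attach a regular octahedron (V=6, E=12, F=8) along a 3-gon: merge 3 vertices and 3 edges, delete both glued faces → V=9, E=21, F=14.
Attach a square pyramid (V=5, E=8, F=5) along a 3-gon: merge 3 vertices and 3 edges, delete both glued faces → V=11, E=26, F=17.
Check: V − E + F = 11 − 26 + 17 = 2.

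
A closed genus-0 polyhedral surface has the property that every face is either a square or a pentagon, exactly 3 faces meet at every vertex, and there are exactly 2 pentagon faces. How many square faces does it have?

Let x be the number of squares; then F = 2 + x.
Edge–face incidences: 2E = 5·2 + 4·x = 10 + 4x.
Every vertex has degree 3, so 3V = 2E.
Euler: V − E + F = 2 ⇒ (2E)/3 − E + (2 + x) = 2.
Multiply by 6: 2·(2E) − 3·(2E) + 6·(2 + x) = 12, i.e. 12 + 6x − (10 + 4x) = 12.
Collecting terms: 2x + 2 = 12, so 2x = 10, so x = 5.
Then 2E = 10 + 4·5 = 30, so E = 15, V = 2E/3 = 10, F = 2 + 5 = 7.

5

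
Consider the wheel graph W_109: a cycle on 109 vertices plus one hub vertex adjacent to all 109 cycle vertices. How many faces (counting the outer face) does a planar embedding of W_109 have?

110

W_109 has V = 109 + 1 = 110 vertices and E = 2·109 = 218 edges.
By Euler's formula F = 2 − V + E = 2 − 110 + 218 = 110.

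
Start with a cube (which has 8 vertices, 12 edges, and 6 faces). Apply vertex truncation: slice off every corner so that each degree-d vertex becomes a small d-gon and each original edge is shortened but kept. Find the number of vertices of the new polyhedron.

Truncation replaces each original edge-end by a new vertex, so V′ = 2E = 24.
Each original edge survives, and each old vertex of degree d contributes d new edges; summing degrees gives Σd = 2E, so E′ = E + 2E = 3E = 36.
Each original face survives and each original vertex becomes one new face: F′ = F + V = 14.

24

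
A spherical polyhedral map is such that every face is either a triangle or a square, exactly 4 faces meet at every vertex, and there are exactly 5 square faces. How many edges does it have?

Let x be the number of triangles; then F = 5 + x.
Edge–face incidences: 2E = 4·5 + 3·x = 20 + 3x.
Every vertex has degree 4, so 4V = 2E.
Euler: V − E + F = 2 ⇒ (2E)/4 − E + (5 + x) = 2.
Multiply by 8: 2·(2E) − 4·(2E) + 8·(5 + x) = 16, i.e. 40 + 8x − 2·(20 + 3x) = 16.
Collecting terms: 2x = 16, so x = 8.
Then 2E = 20 + 3·8 = 44, so E = 22, V = 2E/4 = 11, F = 5 + 8 = 13.

22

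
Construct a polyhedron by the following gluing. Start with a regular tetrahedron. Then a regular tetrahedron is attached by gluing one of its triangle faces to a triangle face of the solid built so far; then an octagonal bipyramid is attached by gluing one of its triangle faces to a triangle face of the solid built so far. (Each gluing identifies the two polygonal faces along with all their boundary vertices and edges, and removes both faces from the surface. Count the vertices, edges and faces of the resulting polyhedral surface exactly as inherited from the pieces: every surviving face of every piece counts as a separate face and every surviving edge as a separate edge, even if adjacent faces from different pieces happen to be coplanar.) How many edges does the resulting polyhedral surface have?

A regular tetrahedron: V=4, E=6, F=4.
Attach a regular tetrahedron (V=4, E=6, F=4) along a 3-gon: merge 3 vertices and 3 edges, delete both glued faces → V=5, E=9, F=6.
Attach an octagonal bipyramid (V=10, E=24, F=16) along a 3-gon: merge 3 vertices and 3 edges, delete both glued faces → V=12, E=30, F=20.
Check: V − E + F = 12 − 30 + 20 = 2.

30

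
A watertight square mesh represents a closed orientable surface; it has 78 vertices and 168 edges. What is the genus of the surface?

4

Every face is a square and each edge borders two faces, so 4F = 2·168, giving F = 84.
χ = V − E + F = 78 − 168 + 84 = -6.
For a closed orientable surface χ = 2 − 2g, so g = (2 − (-6))/2 = 4.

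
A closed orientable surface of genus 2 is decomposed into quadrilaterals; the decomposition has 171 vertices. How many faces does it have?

χ = 2 − 2·2 = -2, and every face is a square so 4F = 2E.
V − E + F = -2 with E = 4F/2 gives 171 − (4/2 − 1)·F = -2, so F = 173 and E = 346.

173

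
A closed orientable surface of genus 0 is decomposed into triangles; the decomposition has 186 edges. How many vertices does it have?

χ = 2 − 2·0 = 2, and every face is a triangle so 3F = 2E.
F = 2E/3 = 124. Then V = 2 + E − F = 2 + 186 − 124 = 64.

64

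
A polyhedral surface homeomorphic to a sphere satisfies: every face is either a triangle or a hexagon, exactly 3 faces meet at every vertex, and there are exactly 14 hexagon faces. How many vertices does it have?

Let x be the number of triangles; then F = 14 + x.
Edge–face incidences: 2E = 6·14 + 3·x = 84 + 3x.
Every vertex has degree 3, so 3V = 2E.
Euler: V − E + F = 2 ⇒ (2E)/3 − E + (14 + x) = 2.
Multiply by 6: 2·(2E) − 3·(2E) + 6·(14 + x) = 12, i.e. 84 + 6x − (84 + 3x) = 12.
Collecting terms: 3x = 12, so x = 4.
Then 2E = 84 + 3·4 = 96, so E = 48, V = 2E/3 = 32, F = 14 + 4 = 18.

32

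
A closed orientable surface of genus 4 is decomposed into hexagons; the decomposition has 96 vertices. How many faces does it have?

χ = 2 − 2·4 = -6, and every face is a hexagon so 6F = 2E.
V − E + F = -6 with E = 6F/2 gives 96 − (6/2 − 1)·F = -6, so F = 51 and E = 153.

51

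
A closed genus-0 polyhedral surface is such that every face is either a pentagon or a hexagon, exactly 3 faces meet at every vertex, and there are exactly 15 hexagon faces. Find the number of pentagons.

Let x be the number of pentagons; then F = 15 + x.
Edge–face incidences: 2E = 6·15 + 5·x = 90 + 5x.
Every vertex has degree 3, so 3V = 2E.
Euler: V − E + F = 2 ⇒ (2E)/3 − E + (15 + x) = 2.
Multiply by 6: 2·(2E) − 3·(2E) + 6·(15 + x) = 12, i.e. 90 + 6x − (90 + 5x) = 12.
Collecting terms: x = 12.
Then 2E = 90 + 5·12 = 150, so E = 75, V = 2E/3 = 50, F = 15 + 12 = 27.

12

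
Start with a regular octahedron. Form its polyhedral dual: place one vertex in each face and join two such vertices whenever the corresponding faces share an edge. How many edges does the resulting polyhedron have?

12

The base solid has V = 6, E = 12, F = 8.
The dual swaps V and F and preserves E: V′ = F = 8, E′ = E = 12, F′ = V = 6.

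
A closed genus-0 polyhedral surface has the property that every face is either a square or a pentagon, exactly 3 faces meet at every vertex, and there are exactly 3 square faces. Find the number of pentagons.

Let x be the number of pentagons; then F = 3 + x.
Edge–face incidences: 2E = 4·3 + 5·x = 12 + 5x.
Every vertex has degree 3, so 3V = 2E.
Euler: V − E + F = 2 ⇒ (2E)/3 − E + (3 + x) = 2.
Multiply by 6: 2·(2E) − 3·(2E) + 6·(3 + x) = 12, i.e. 18 + 6x − (12 + 5x) = 12.
Collecting terms: x + 6 = 12, so x = 6.
Then 2E = 12 + 5·6 = 42, so E = 21, V = 2E/3 = 14, F = 3 + 6 = 9.

6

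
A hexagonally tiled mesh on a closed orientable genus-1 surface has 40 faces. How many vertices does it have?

80

χ = 2 − 2·1 = 0, and every face is a hexagon so 6F = 2E.
E = 6·40/2 = 120. Then V = 0 + E − F = 0 + 120 − 40 = 80.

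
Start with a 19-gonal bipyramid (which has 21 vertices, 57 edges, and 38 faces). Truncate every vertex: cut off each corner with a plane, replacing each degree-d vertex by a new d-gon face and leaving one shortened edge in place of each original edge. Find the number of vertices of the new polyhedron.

Truncation replaces each original edge-end by a new vertex, so V′ = 2E = 114.
Each original edge survives, and each old vertex of degree d contributes d new edges; summing degrees gives Σd = 2E, so E′ = E + 2E = 3E = 171.
Each original face survives and each original vertex becomes one new face: F′ = F + V = 59.

114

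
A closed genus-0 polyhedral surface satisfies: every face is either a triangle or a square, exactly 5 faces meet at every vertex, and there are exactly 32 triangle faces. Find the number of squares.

Let x be the number of squares; then F = 32 + x.
Edge–face incidences: 2E = 3·32 + 4·x = 96 + 4x.
Every vertex has degree 5, so 5V = 2E.
Euler: V − E + F = 2 ⇒ (2E)/5 − E + (32 + x) = 2.
Multiply by 10: 2·(2E) − 5·(2E) + 10·(32 + x) = 20, i.e. 320 + 10x − 3·(96 + 4x) = 20.
Collecting terms: −2x + 32 = 20, so −2x = −12, so x = 6.
Then 2E = 96 + 4·6 = 120, so E = 60, V = 2E/5 = 24, F = 32 + 6 = 38.

6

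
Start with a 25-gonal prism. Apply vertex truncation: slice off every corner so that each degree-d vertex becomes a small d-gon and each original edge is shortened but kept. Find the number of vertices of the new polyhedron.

150

The base solid has V = 50, E = 75, F = 27.
Truncation replaces each original edge-end by a new vertex, so V′ = 2E = 150.
Each original edge survives, and each old vertex of degree d contributes d new edges; summing degrees gives Σd = 2E, so E′ = E + 2E = 3E = 225.
Each original face survives and each original vertex becomes one new face: F′ = F + V = 77.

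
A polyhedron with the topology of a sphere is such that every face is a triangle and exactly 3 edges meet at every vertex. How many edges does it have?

6

Each face has 3 edges and each edge borders two faces, so 2E = 3F.
Each vertex has degree 3, so 3V = 2E and hence V = 3F/3.
Euler: V − E + F = 2 ⇒ (3F/3) − (3F/2) + F = 2.
Multiply by 6: (6 − 9 + 6)F = 12, i.e. 3F = 12.
So F = 4, E = 3·4/2 = 6, V = 3·4/3 = 4.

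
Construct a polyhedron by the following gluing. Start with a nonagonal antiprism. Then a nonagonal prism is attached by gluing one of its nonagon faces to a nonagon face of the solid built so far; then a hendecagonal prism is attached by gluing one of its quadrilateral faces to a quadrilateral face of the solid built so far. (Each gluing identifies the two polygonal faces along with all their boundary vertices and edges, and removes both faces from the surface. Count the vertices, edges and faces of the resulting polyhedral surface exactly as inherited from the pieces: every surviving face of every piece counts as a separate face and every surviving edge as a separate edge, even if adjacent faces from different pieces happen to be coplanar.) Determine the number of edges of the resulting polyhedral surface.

83

A nonagonal antiprism: V=18, E=36, F=20.
Attach a nonagonal prism (V=18, E=27, F=11) along a 9-gon: merge 9 vertices and 9 edges, delete both glued faces → V=27, E=54, F=29.
Attach a hendecagonal prism (V=22, E=33, F=13) along a 4-gon: merge 4 vertices and 4 edges, delete both glued faces → V=45, E=83, F=40.
Check: V − E + F = 45 − 83 + 40 = 2.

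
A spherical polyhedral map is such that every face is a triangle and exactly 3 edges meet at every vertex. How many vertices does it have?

Each face has 3 edges and each edge borders two faces, so 2E = 3F.
Each vertex has degree 3, so 3V = 2E and hence V = 3F/3.
Euler: V − E + F = 2 ⇒ (3F/3) − (3F/2) + F = 2.
Multiply by 6: (6 − 9 + 6)F = 12, i.e. 3F = 12.
So F = 4, E = 3·4/2 = 6, V = 3·4/3 = 4.

4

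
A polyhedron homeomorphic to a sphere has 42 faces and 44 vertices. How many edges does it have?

84

Here V − E + F = 2.
E = V + F − (2) = 44 + 42 − (2) = 84.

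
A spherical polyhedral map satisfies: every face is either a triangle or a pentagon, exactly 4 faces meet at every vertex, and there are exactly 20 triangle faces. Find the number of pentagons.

12

Let x be the number of pentagons; then F = 20 + x.
Edge–face incidences: 2E = 3·20 + 5·x = 60 + 5x.
Every vertex has degree 4, so 4V = 2E.
Euler: V − E + F = 2 ⇒ (2E)/4 − E + (20 + x) = 2.
Multiply by 8: 2·(2E) − 4·(2E) + 8·(20 + x) = 16, i.e. 160 + 8x − 2·(60 + 5x) = 16.
Collecting terms: −2x + 40 = 16, so −2x = −24, so x = 12.
Then 2E = 60 + 5·12 = 120, so E = 60, V = 2E/4 = 30, F = 20 + 12 = 32.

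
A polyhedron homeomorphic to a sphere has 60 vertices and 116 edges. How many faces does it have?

Here V − E + F = 2.
F = 2 − V + E = 2 − 60 + 116 = 58.

58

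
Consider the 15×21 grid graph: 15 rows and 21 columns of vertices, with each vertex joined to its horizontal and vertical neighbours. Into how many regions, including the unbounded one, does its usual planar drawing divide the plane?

The grid has V = 15·21 = 315 vertices and E = 15·20 + 21·14 = 594 edges.
F = 2 − V + E = 2 − 315 + 594 = 281.

281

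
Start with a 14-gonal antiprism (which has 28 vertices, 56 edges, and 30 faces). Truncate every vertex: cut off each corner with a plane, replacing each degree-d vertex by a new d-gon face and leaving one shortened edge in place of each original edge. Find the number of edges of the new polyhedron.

Truncation replaces each original edge-end by a new vertex, so V′ = 2E = 112.
Each original edge survives, and each old vertex of degree d contributes d new edges; summing degrees gives Σd = 2E, so E′ = E + 2E = 3E = 168.
Each original face survives and each original vertex becomes one new face: F′ = F + V = 58.

168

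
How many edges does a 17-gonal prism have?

51

A prism on an n-gon has two n-gon bases and n rectangular sides: V = 2·17 = 34, E = 3·17 = 51, F = 17 + 2 = 19.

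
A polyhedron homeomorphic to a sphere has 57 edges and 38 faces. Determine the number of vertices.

21

Here V − E + F = 2.
V = 2 + E − F = 2 + 57 − 38 = 21.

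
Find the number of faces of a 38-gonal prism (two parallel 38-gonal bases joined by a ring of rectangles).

A prism on an n-gon has two n-gon bases and n rectangular sides: V = 2·38 = 76, E = 3·38 = 114, F = 38 + 2 = 40.

40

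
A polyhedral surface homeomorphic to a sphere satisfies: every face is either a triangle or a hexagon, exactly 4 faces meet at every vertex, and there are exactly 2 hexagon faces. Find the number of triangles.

12

Let x be the number of triangles; then F = 2 + x.
Edge–face incidences: 2E = 6·2 + 3·x = 12 + 3x.
Every vertex has degree 4, so 4V = 2E.
Euler: V − E + F = 2 ⇒ (2E)/4 − E + (2 + x) = 2.
Multiply by 8: 2·(2E) − 4·(2E) + 8·(2 + x) = 16, i.e. 16 + 8x − 2·(12 + 3x) = 16.
Collecting terms: 2x − 8 = 16, so 2x = 24, so x = 12.
Then 2E = 12 + 3·12 = 48, so E = 24, V = 2E/4 = 12, F = 2 + 12 = 14.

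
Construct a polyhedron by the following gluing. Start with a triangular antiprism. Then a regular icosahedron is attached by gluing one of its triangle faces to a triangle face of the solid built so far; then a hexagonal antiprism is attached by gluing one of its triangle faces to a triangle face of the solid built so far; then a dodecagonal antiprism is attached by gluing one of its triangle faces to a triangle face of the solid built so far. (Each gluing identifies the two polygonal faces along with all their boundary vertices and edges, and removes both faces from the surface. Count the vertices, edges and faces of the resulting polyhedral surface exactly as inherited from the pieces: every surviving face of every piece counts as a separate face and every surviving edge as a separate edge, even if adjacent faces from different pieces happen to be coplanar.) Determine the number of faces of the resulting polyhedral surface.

A triangular antiprism: V=6, E=12, F=8.
Attach a regular icosahedron (V=12, E=30, F=20) along a 3-gon: merge 3 vertices and 3 edges, delete both glued faces → V=15, E=39, F=26.
Attach a hexagonal antiprism (V=12, E=24, F=14) along a 3-gon: merge 3 vertices and 3 edges, delete both glued faces → V=24, E=60, F=38.
Attach a dodecagonal antiprism (V=24, E=48, F=26) along a 3-gon: merge 3 vertices and 3 edges, delete both glued faces → V=45, E=105, F=62.
Check: V − E + F = 45 − 105 + 62 = 2.

62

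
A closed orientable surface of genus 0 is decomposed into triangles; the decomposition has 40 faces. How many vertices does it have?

22

χ = 2 − 2·0 = 2, and every face is a triangle so 3F = 2E.
E = 3·40/2 = 60. Then V = 2 + E − F = 2 + 60 − 40 = 22.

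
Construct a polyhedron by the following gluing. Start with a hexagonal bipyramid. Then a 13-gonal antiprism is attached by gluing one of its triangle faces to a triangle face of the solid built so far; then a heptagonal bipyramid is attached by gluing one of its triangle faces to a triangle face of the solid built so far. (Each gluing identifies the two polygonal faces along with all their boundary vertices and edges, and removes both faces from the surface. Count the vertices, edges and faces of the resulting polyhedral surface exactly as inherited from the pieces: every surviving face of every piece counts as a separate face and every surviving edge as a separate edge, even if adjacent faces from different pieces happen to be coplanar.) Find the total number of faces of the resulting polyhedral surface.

50

A hexagonal bipyramid: V=8, E=18, F=12.
Attach a 13-gonal antiprism (V=26, E=52, F=28) along a 3-gon: merge 3 vertices and 3 edges, delete both glued faces → V=31, E=67, F=38.
Attach a heptagonal bipyramid (V=9, E=21, F=14) along a 3-gon: merge 3 vertices and 3 edges, delete both glued faces → V=37, E=85, F=50.
Check: V − E + F = 37 − 85 + 50 = 2.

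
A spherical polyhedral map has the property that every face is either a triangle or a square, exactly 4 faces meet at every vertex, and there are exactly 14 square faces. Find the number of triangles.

8

Let x be the number of triangles; then F = 14 + x.
Edge–face incidences: 2E = 4·14 + 3·x = 56 + 3x.
Every vertex has degree 4, so 4V = 2E.
Euler: V − E + F = 2 ⇒ (2E)/4 − E + (14 + x) = 2.
Multiply by 8: 2·(2E) − 4·(2E) + 8·(14 + x) = 16, i.e. 112 + 8x − 2·(56 + 3x) = 16.
Collecting terms: 2x = 16, so x = 8.
Then 2E = 56 + 3·8 = 80, so E = 40, V = 2E/4 = 20, F = 14 + 8 = 22.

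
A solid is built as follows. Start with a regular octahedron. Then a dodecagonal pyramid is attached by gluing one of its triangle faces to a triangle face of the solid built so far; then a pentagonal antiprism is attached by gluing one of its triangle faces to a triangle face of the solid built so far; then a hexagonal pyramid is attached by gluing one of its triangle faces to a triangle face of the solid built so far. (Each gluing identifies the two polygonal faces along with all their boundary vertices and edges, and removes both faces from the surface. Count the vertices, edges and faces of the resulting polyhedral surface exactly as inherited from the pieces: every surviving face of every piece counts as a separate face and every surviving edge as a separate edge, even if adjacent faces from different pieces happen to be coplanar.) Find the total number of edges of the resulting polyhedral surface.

A regular octahedron: V=6, E=12, F=8.
Attach a dodecagonal pyramid (V=13, E=24, F=13) along a 3-gon: merge 3 vertices and 3 edges, delete both glued faces → V=16, E=33, F=19.
Attach a pentagonal antiprism (V=10, E=20, F=12) along a 3-gon: merge 3 vertices and 3 edges, delete both glued faces → V=23, E=50, F=29.
Attach a hexagonal pyramid (V=7, E=12, F=7) along a 3-gon: merge 3 vertices and 3 edges, delete both glued faces → V=27, E=59, F=34.
Check: V − E + F = 27 − 59 + 34 = 2.

59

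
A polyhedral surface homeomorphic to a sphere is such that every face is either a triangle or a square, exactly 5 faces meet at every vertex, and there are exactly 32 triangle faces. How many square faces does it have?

6

Let x be the number of squares; then F = 32 + x.
Edge–face incidences: 2E = 3·32 + 4·x = 96 + 4x.
Every vertex has degree 5, so 5V = 2E.
Euler: V − E + F = 2 ⇒ (2E)/5 − E + (32 + x) = 2.
Multiply by 10: 2·(2E) − 5·(2E) + 10·(32 + x) = 20, i.e. 320 + 10x − 3·(96 + 4x) = 20.
Collecting terms: −2x + 32 = 20, so −2x = −12, so x = 6.
Then 2E = 96 + 4·6 = 120, so E = 60, V = 2E/5 = 24, F = 32 + 6 = 38.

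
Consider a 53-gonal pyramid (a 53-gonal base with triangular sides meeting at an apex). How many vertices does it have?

A pyramid on an n-gon base has one n-gon and n triangles: V = 53 + 1 = 54, E = 2·53 = 106, F = 53 + 1 = 54.

54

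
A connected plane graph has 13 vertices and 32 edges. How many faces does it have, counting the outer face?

21

Euler's formula for a connected plane graph: V − E + F = 2, so F = 2 − 13 + 32 = 21.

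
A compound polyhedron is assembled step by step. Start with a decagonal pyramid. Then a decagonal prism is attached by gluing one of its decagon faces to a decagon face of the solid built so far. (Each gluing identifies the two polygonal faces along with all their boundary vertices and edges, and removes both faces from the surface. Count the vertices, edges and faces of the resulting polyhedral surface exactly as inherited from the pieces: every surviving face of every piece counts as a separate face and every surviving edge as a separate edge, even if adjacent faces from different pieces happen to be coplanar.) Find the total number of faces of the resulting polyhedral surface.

A decagonal pyramid: V=11, E=20, F=11.
Attach a decagonal prism (V=20, E=30, F=12) along a 10-gon: merge 10 vertices and 10 edges, delete both glued faces → V=21, E=40, F=21.
Check: V − E + F = 21 − 40 + 21 = 2.

21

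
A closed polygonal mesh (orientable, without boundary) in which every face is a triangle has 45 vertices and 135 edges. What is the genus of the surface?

Every face is a triangle and each edge borders two faces, so 3F = 2·135, giving F = 90.
χ = V − E + F = 45 − 135 + 90 = 0.
For a closed orientable surface χ = 2 − 2g, so g = (2 − (0))/2 = 1.

1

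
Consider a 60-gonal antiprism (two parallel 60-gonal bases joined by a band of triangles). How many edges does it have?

240

An antiprism on an n-gon has two n-gon caps and 2n triangles: V = 2·60 = 120, E = 4·60 = 240, F = 2·60 + 2 = 122.
Check: V − E + F = 120 − 240 + 122 = 2.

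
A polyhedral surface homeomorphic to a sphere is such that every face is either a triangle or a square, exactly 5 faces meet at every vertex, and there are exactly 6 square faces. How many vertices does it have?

24

Let x be the number of triangles; then F = 6 + x.
Edge–face incidences: 2E = 4·6 + 3·x = 24 + 3x.
Every vertex has degree 5, so 5V = 2E.
Euler: V − E + F = 2 ⇒ (2E)/5 − E + (6 + x) = 2.
Multiply by 10: 2·(2E) − 5·(2E) + 10·(6 + x) = 20, i.e. 60 + 10x − 3·(24 + 3x) = 20.
Collecting terms: x − 12 = 20, so x = 32.
Then 2E = 24 + 3·32 = 120, so E = 60, V = 2E/5 = 24, F = 6 + 32 = 38.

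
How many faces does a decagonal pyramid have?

A pyramid on an n-gon base has one n-gon and n triangles: V = 10 + 1 = 11, E = 2·10 = 20, F = 10 + 1 = 11.

11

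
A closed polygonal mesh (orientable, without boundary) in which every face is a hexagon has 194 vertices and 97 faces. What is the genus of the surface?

1

Every face is a hexagon, so 2E = 6·97 = 582, giving E = 291.
χ = V − E + F = 194 − 291 + 97 = 0.
For a closed orientable surface χ = 2 − 2g, so g = (2 − (0))/2 = 1.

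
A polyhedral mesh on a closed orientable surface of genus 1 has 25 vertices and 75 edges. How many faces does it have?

For a closed orientable surface of genus 1, χ = 2 − 2·1 = 0.
F = 0 − V + E = 0 − 25 + 75 = 50.

50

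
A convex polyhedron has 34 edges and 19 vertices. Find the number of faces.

Here V − E + F = 2.
F = 2 − V + E = 2 − 19 + 34 = 17.

17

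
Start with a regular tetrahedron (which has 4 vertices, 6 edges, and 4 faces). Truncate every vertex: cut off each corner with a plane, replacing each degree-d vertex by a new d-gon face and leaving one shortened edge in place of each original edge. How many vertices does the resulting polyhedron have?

Truncation replaces each original edge-end by a new vertex, so V′ = 2E = 12.
Each original edge survives, and each old vertex of degree d contributes d new edges; summing degrees gives Σd = 2E, so E′ = E + 2E = 3E = 18.
Each original face survives and each original vertex becomes one new face: F′ = F + V = 8.

12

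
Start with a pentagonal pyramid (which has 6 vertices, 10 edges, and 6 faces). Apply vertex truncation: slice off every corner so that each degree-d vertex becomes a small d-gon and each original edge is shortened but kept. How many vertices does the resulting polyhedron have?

Truncation replaces each original edge-end by a new vertex, so V′ = 2E = 20.
Each original edge survives, and each old vertex of degree d contributes d new edges; summing degrees gives Σd = 2E, so E′ = E + 2E = 3E = 30.
Each original face survives and each original vertex becomes one new face: F′ = F + V = 12.

20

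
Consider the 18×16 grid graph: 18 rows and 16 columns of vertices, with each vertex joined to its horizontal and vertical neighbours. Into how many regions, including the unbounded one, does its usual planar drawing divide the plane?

256

The grid has V = 18·16 = 288 vertices and E = 18·15 + 16·17 = 542 edges.
F = 2 − V + E = 2 − 288 + 542 = 256.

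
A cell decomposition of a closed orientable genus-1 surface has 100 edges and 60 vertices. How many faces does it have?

For a closed orientable surface of genus 1, χ = 2 − 2·1 = 0.
F = 0 − V + E = 0 − 60 + 100 = 40.

40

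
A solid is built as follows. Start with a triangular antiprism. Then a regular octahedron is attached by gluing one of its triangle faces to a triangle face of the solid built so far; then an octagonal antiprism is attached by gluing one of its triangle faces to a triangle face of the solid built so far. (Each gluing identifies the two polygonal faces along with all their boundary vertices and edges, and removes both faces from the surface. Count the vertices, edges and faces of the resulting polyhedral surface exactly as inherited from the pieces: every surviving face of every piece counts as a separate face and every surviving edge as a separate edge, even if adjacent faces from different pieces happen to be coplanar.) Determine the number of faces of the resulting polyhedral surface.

A triangular antiprism: V=6, E=12, F=8.
Attach a regular octahedron (V=6, E=12, F=8) along a 3-gon: merge 3 vertices and 3 edges, delete both glued faces → V=9, E=21, F=14.
Attach an octagonal antiprism (V=16, E=32, F=18) along a 3-gon: merge 3 vertices and 3 edges, delete both glued faces → V=22, E=50, F=30.
Check: V − E + F = 22 − 50 + 30 = 2.

30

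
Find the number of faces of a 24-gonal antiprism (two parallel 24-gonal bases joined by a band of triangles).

An antiprism on an n-gon has two n-gon caps and 2n triangles: V = 2·24 = 48, E = 4·24 = 96, F = 2·24 + 2 = 50.
Check: V − E + F = 48 − 96 + 50 = 2.

50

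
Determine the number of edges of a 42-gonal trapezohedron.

The n-trapezohedron (dual of the n-antiprism) has V = 2·42 + 2 = 86, E = 4·42 = 168, F = 2·42 = 84.

168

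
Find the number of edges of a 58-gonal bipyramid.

A bipyramid over an n-gon has 2n triangular faces and n + 2 vertices: V = 58 + 2 = 60, E = 3·58 = 174, F = 2·58 = 116.

174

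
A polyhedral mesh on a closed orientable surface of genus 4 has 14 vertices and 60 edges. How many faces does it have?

For a closed orientable surface of genus 4, χ = 2 − 2·4 = -6.
F = -6 − V + E = -6 − 14 + 60 = 40.

40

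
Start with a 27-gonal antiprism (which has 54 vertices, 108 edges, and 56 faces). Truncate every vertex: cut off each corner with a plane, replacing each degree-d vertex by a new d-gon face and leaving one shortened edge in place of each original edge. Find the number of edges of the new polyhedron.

Truncation replaces each original edge-end by a new vertex, so V′ = 2E = 216.
Each original edge survives, and each old vertex of degree d contributes d new edges; summing degrees gives Σd = 2E, so E′ = E + 2E = 3E = 324.
Each original face survives and each original vertex becomes one new face: F′ = F + V = 110.

324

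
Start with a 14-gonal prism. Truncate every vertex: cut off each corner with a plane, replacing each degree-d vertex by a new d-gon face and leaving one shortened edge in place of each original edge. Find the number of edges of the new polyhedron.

The base solid has V = 28, E = 42, F = 16.
Truncation replaces each original edge-end by a new vertex, so V′ = 2E = 84.
Each original edge survives, and each old vertex of degree d contributes d new edges; summing degrees gives Σd = 2E, so E′ = E + 2E = 3E = 126.
Each original face survives and each original vertex becomes one new face: F′ = F + V = 44.

126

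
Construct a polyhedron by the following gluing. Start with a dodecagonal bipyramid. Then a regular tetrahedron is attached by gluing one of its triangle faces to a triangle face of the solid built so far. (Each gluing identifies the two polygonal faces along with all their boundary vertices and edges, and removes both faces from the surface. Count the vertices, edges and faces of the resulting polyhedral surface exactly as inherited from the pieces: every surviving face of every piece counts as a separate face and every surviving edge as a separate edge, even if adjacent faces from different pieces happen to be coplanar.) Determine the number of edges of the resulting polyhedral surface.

A dodecagonal bipyramid: V=14, E=36, F=24.
Attach a regular tetrahedron (V=4, E=6, F=4) along a 3-gon: merge 3 vertices and 3 edges, delete both glued faces → V=15, E=39, F=26.
Check: V − E + F = 15 − 39 + 26 = 2.

39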